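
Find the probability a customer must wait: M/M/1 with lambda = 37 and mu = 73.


P(wait) = rho = lambda/mu = 37/73 = 0.5068

0.5068


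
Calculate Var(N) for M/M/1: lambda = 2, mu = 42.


rho = 2/42; Var(N) = rho/(1-rho)^2 = 0.05

0.05


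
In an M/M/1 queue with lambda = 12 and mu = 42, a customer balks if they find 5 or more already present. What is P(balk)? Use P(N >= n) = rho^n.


P(N >= 5) = rho^5 = (12/42)^5 = 0.0019

0.0019


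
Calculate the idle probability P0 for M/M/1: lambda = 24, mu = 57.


P0 = 1 - rho = 1 - 24/57 = 0.5789

0.5789


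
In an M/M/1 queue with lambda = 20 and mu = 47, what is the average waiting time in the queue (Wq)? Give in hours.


rho = 20/47; Wq = rho/(mu - lambda) = 0.0158 hours

0.0158 hours


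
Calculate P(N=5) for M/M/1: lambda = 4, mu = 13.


rho = 4/13; P(n) = (1-rho)*rho^n = (1-4/13)*(4/13)^5 = 0.0019

0.0019


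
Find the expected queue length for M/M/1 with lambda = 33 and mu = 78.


rho = 33/78; Lq = rho^2/(1-rho) = 0.31

0.31


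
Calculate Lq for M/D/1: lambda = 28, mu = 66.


M/D/1: Lq = rho^2 / (2*(1-rho)) where rho = 28/66; Lq = 0.16

0.16


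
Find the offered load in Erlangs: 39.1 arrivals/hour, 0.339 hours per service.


Offered load a = lambda * E[S] = 39.1 * 0.339 = 13.25 Erlangs

13.25 Erlangs


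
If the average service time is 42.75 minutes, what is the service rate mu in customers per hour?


mu = 60 / avg_service_time = 60 / 42.75 = 1.4 per hour

1.4 per hour


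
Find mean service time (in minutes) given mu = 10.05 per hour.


Mean service time = 60/mu = 60/10.05 = 5.97 minutes

5.97 minutes


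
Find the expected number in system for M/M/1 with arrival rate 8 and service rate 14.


rho = 8/14; L = rho/(1-rho) = 1.33

1.33


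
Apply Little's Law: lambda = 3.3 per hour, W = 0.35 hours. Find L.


L = lambda * W = 3.3 * 0.35 = 1.16

1.16


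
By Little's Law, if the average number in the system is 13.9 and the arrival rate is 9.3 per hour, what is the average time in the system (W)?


W = L / lambda = 13.9 / 9.3 = 1.4946 hours

1.4946 hours


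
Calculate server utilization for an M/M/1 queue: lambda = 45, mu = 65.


rho = lambda/mu = 45/65 = 0.6923

0.6923


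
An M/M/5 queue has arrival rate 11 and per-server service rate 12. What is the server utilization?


rho = lambda/(c*mu) = 11/(5*12) = 0.1833

0.1833


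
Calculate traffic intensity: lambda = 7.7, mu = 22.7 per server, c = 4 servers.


rho = lambda / (c * mu) = 7.7 / (4 * 22.7) = 0.0848

0.0848


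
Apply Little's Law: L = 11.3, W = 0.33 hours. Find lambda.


lambda = L / W = 11.3 / 0.33 = 34.24 per hour

34.24 per hour


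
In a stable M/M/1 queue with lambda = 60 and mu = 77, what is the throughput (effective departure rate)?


For a stable queue (lambda < mu), throughput = lambda = 60 per hour

60 per hour


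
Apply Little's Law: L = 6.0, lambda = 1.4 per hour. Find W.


W = L / lambda = 6.0 / 1.4 = 4.2857 hours

4.2857 hours


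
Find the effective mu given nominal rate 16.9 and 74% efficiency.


Effective rate = mu * efficiency = 16.9 * 0.74 = 12.51 per hour

12.51 per hour


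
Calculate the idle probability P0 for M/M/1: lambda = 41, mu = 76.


P0 = 1 - rho = 1 - 41/76 = 0.4605

0.4605


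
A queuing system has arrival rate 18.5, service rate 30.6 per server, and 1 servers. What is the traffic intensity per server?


rho = lambda / (c * mu) = 18.5 / (1 * 30.6) = 0.6046

0.6046


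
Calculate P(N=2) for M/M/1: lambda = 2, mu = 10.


rho = 2/10; P(n) = (1-rho)*rho^n = (1-2/10)*(2/10)^2 = 0.032

0.032


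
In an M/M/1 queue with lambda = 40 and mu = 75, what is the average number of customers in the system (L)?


rho = 40/75; L = rho/(1-rho) = 1.14

1.14


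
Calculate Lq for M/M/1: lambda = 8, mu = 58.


rho = 8/58; Lq = rho^2/(1-rho) = 0.02

0.02


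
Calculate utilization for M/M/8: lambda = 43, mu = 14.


rho = lambda/(c*mu) = 43/(8*14) = 0.3839

0.3839


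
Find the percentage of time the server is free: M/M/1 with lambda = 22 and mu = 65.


Idle fraction = (1 - rho) * 100 = (1 - 22/65) * 100 = 66.2%

66.2%


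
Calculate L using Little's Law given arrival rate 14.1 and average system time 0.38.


L = lambda * W = 14.1 * 0.38 = 5.36

5.36


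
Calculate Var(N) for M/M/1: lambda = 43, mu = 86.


rho = 43/86; Var(N) = rho/(1-rho)^2 = 2.0

2.0


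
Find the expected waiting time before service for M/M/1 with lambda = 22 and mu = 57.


rho = 22/57; Wq = rho/(mu - lambda) = 0.011 hours

0.011 hours


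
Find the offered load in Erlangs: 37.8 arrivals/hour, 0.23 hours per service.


Offered load a = lambda * E[S] = 37.8 * 0.23 = 8.69 Erlangs

8.69 Erlangs


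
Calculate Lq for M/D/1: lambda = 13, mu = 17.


M/D/1: Lq = rho^2 / (2*(1-rho)) where rho = 13/17; Lq = 1.24

1.24


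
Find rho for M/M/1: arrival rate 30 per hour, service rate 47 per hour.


rho = lambda/mu = 30/47 = 0.6383

0.6383


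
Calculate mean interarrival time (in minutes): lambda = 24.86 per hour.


Mean interarrival time = 60/lambda = 60/24.86 = 2.41 minutes

2.41 minutes


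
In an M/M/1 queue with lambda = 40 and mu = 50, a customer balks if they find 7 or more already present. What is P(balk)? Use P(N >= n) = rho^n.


P(N >= 7) = rho^7 = (40/50)^7 = 0.2097

0.2097


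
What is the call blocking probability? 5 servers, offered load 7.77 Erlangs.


B(N,A) = (A^N/N!) / sum(A^k/k!, k=0..N) with N=5, A=7.77 = 0.4673

0.4673


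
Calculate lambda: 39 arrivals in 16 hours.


lambda = total arrivals / time = 39 / 16 = 2.44 per hour

2.44 per hour


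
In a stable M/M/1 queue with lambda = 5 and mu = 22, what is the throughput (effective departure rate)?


For a stable queue (lambda < mu), throughput = lambda = 5 per hour

5 per hour


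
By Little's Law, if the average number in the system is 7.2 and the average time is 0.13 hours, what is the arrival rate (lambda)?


lambda = L / W = 7.2 / 0.13 = 55.38 per hour

55.38 per hour


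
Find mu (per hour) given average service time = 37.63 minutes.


mu = 60 / avg_service_time = 60 / 37.63 = 1.59 per hour

1.59 per hour


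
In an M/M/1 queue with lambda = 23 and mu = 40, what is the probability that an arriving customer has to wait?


P(wait) = rho = lambda/mu = 23/40 = 0.575

0.575


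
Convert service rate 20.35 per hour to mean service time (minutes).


Mean service time = 60/mu = 60/20.35 = 2.95 minutes

2.95 minutes


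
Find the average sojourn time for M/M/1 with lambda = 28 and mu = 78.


W = 1/(mu - lambda) = 1/(78 - 28) = 0.02 hours

0.02 hours


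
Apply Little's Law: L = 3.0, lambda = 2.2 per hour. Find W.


W = L / lambda = 3.0 / 2.2 = 1.3636 hours

1.3636 hours


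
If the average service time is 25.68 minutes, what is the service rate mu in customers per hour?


mu = 60 / avg_service_time = 60 / 25.68 = 2.34 per hour

2.34 per hour


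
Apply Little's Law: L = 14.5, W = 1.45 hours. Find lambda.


lambda = L / W = 14.5 / 1.45 = 10.0 per hour

10.0 per hour


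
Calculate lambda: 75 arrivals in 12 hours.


lambda = total arrivals / time = 75 / 12 = 6.25 per hour

6.25 per hour


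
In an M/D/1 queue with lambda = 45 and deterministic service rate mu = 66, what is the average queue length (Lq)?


M/D/1: Lq = rho^2 / (2*(1-rho)) where rho = 45/66; Lq = 0.73

0.73


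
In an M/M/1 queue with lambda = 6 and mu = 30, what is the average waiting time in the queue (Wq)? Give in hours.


rho = 6/30; Wq = rho/(mu - lambda) = 0.0083 hours

0.0083 hours


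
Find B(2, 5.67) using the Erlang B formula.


B(N,A) = (A^N/N!) / sum(A^k/k!, k=0..N) with N=2, A=5.67 = 0.7067

0.7067


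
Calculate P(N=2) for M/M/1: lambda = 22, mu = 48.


rho = 22/48; P(n) = (1-rho)*rho^n = (1-22/48)*(22/48)^2 = 0.1138

0.1138


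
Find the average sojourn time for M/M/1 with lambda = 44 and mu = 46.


W = 1/(mu - lambda) = 1/(46 - 44) = 0.5 hours

0.5 hours


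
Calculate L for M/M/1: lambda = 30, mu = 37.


rho = 30/37; L = rho/(1-rho) = 4.29

4.29


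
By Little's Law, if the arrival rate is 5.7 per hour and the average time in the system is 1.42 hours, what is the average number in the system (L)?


L = lambda * W = 5.7 * 1.42 = 8.09

8.09


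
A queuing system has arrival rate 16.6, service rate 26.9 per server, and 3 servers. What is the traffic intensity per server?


rho = lambda / (c * mu) = 16.6 / (3 * 26.9) = 0.2057

0.2057


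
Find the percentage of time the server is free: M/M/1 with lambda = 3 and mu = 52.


Idle fraction = (1 - rho) * 100 = (1 - 3/52) * 100 = 94.2%

94.2%


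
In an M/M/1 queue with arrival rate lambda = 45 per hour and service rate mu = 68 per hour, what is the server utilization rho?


rho = lambda/mu = 45/68 = 0.6618

0.6618


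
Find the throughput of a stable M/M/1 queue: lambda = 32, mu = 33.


For a stable queue (lambda < mu), throughput = lambda = 32 per hour

32 per hour


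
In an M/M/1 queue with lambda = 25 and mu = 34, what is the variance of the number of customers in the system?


rho = 25/34; Var(N) = rho/(1-rho)^2 = 10.49

10.49


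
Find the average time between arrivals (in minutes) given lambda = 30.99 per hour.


Mean interarrival time = 60/lambda = 60/30.99 = 1.94 minutes

1.94 minutes


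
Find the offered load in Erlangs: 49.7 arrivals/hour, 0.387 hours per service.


Offered load a = lambda * E[S] = 49.7 * 0.387 = 19.23 Erlangs

19.23 Erlangs


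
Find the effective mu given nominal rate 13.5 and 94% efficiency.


Effective rate = mu * efficiency = 13.5 * 0.94 = 12.69 per hour

12.69 per hour


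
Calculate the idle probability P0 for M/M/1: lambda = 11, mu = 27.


P0 = 1 - rho = 1 - 11/27 = 0.5926

0.5926


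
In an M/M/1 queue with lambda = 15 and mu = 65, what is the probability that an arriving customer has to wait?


P(wait) = rho = lambda/mu = 15/65 = 0.2308

0.2308


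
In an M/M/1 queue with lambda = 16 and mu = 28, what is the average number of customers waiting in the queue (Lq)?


rho = 16/28; Lq = rho^2/(1-rho) = 0.76

0.76


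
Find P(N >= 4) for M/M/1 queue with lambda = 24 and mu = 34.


P(N >= 4) = rho^4 = (24/34)^4 = 0.2483

0.2483


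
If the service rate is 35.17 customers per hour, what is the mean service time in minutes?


Mean service time = 60/mu = 60/35.17 = 1.71 minutes

1.71 minutes


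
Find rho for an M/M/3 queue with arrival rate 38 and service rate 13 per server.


rho = lambda/(c*mu) = 38/(3*13) = 0.9744

0.9744


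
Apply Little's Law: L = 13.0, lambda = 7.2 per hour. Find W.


W = L / lambda = 13.0 / 7.2 = 1.8056 hours

1.8056 hours


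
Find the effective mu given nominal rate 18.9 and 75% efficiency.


Effective rate = mu * efficiency = 18.9 * 0.75 = 14.18 per hour

14.18 per hour


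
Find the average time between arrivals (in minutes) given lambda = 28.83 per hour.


Mean interarrival time = 60/lambda = 60/28.83 = 2.08 minutes

2.08 minutes


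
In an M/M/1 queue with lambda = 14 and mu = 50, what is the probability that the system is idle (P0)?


P0 = 1 - rho = 1 - 14/50 = 0.72

0.72


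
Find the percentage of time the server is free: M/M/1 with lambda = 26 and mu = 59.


Idle fraction = (1 - rho) * 100 = (1 - 26/59) * 100 = 55.9%

55.9%


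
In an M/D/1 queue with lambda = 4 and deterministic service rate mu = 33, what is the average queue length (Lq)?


M/D/1: Lq = rho^2 / (2*(1-rho)) where rho = 4/33; Lq = 0.01

0.01


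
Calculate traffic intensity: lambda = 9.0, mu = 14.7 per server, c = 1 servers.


rho = lambda / (c * mu) = 9.0 / (1 * 14.7) = 0.6122

0.6122


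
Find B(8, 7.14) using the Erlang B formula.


B(N,A) = (A^N/N!) / sum(A^k/k!, k=0..N) with N=8, A=7.14 = 0.1869

0.1869


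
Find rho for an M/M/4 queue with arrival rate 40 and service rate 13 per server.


rho = lambda/(c*mu) = 40/(4*13) = 0.7692

0.7692


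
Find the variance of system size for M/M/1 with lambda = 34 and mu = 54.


rho = 34/54; Var(N) = rho/(1-rho)^2 = 4.59

4.59


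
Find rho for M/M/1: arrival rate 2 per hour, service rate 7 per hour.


rho = lambda/mu = 2/7 = 0.2857

0.2857


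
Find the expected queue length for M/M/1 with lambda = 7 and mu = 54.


rho = 7/54; Lq = rho^2/(1-rho) = 0.02

0.02


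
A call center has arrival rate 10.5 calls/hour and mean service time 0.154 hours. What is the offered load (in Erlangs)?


Offered load a = lambda * E[S] = 10.5 * 0.154 = 1.62 Erlangs

1.62 Erlangs


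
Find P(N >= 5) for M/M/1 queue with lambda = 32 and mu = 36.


P(N >= 5) = rho^5 = (32/36)^5 = 0.5549

0.5549


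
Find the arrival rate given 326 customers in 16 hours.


lambda = total arrivals / time = 326 / 16 = 20.38 per hour

20.38 per hour


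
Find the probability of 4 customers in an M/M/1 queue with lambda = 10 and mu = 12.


rho = 10/12; P(n) = (1-rho)*rho^n = (1-10/12)*(10/12)^4 = 0.0804

0.0804


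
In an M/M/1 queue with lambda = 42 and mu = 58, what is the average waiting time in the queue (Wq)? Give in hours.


rho = 42/58; Wq = rho/(mu - lambda) = 0.0453 hours

0.0453 hours


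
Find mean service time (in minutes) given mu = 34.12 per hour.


Mean service time = 60/mu = 60/34.12 = 1.76 minutes

1.76 minutes


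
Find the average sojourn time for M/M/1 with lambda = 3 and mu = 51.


W = 1/(mu - lambda) = 1/(51 - 3) = 0.0208 hours

0.0208 hours


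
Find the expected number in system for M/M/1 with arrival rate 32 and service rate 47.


rho = 32/47; L = rho/(1-rho) = 2.13

2.13


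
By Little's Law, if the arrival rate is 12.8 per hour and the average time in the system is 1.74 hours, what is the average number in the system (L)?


L = lambda * W = 12.8 * 1.74 = 22.27

22.27


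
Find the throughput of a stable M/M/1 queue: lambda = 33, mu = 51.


For a stable queue (lambda < mu), throughput = lambda = 33 per hour

33 per hour


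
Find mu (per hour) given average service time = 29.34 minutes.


mu = 60 / avg_service_time = 60 / 29.34 = 2.04 per hour

2.04 per hour


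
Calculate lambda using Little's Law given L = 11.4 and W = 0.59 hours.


lambda = L / W = 11.4 / 0.59 = 19.32 per hour

19.32 per hour


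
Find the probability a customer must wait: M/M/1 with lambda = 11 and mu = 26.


P(wait) = rho = lambda/mu = 11/26 = 0.4231

0.4231


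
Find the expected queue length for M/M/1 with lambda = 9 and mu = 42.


rho = 9/42; Lq = rho^2/(1-rho) = 0.06

0.06


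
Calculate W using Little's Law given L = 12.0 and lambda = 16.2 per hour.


W = L / lambda = 12.0 / 16.2 = 0.7407 hours

0.7407 hours


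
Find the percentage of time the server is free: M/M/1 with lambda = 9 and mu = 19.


Idle fraction = (1 - rho) * 100 = (1 - 9/19) * 100 = 52.6%

52.6%


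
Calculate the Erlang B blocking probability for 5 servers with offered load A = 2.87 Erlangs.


B(N,A) = (A^N/N!) / sum(A^k/k!, k=0..N) with N=5, A=2.87 = 0.0991

0.0991


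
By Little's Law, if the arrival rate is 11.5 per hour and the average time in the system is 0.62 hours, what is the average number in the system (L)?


L = lambda * W = 11.5 * 0.62 = 7.13

7.13


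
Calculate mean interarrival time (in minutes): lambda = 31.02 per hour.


Mean interarrival time = 60/lambda = 60/31.02 = 1.93 minutes

1.93 minutes


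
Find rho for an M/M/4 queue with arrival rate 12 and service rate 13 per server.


rho = lambda/(c*mu) = 12/(4*13) = 0.2308

0.2308


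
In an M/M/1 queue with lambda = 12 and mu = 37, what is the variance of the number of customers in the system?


rho = 12/37; Var(N) = rho/(1-rho)^2 = 0.71

0.71


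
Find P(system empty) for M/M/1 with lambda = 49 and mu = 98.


P0 = 1 - rho = 1 - 49/98 = 0.5

0.5


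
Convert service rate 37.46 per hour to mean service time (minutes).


Mean service time = 60/mu = 60/37.46 = 1.6 minutes

1.6 minutes


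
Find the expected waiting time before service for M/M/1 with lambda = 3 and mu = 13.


rho = 3/13; Wq = rho/(mu - lambda) = 0.0231 hours

0.0231 hours


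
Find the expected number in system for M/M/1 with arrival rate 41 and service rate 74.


rho = 41/74; L = rho/(1-rho) = 1.24

1.24


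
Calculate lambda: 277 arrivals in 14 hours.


lambda = total arrivals / time = 277 / 14 = 19.79 per hour

19.79 per hour


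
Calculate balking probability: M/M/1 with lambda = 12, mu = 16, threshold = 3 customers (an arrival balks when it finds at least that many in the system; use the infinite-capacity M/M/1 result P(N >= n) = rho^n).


P(N >= 3) = rho^3 = (12/16)^3 = 0.4219

0.4219


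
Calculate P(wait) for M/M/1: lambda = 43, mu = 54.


P(wait) = rho = lambda/mu = 43/54 = 0.7963

0.7963


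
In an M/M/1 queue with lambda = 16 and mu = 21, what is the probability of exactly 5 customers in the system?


rho = 16/21; P(n) = (1-rho)*rho^n = (1-16/21)*(16/21)^5 = 0.0611

0.0611


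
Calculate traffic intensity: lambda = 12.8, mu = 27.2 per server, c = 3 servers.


rho = lambda / (c * mu) = 12.8 / (3 * 27.2) = 0.1569

0.1569


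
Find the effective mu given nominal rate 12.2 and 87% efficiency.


Effective rate = mu * efficiency = 12.2 * 0.87 = 10.61 per hour

10.61 per hour


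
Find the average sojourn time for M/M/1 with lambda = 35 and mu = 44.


W = 1/(mu - lambda) = 1/(44 - 35) = 0.1111 hours

0.1111 hours


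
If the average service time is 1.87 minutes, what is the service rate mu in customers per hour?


mu = 60 / avg_service_time = 60 / 1.87 = 32.09 per hour

32.09 per hour


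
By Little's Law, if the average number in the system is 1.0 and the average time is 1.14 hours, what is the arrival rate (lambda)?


lambda = L / W = 1.0 / 1.14 = 0.88 per hour

0.88 per hour


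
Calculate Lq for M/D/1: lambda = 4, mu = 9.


M/D/1: Lq = rho^2 / (2*(1-rho)) where rho = 4/9; Lq = 0.18

0.18


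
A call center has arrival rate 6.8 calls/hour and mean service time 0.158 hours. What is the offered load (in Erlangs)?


Offered load a = lambda * E[S] = 6.8 * 0.158 = 1.07 Erlangs

1.07 Erlangs


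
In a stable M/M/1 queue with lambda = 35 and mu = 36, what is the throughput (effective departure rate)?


For a stable queue (lambda < mu), throughput = lambda = 35 per hour

35 per hour


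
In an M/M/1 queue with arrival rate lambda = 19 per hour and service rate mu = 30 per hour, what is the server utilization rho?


rho = lambda/mu = 19/30 = 0.6333

0.6333


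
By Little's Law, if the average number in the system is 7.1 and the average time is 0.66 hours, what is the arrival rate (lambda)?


lambda = L / W = 7.1 / 0.66 = 10.76 per hour

10.76 per hour


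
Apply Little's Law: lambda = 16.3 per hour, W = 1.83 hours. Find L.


L = lambda * W = 16.3 * 1.83 = 29.83

29.83


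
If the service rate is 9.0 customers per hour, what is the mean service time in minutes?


Mean service time = 60/mu = 60/9.0 = 6.67 minutes

6.67 minutes


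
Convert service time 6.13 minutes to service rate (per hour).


mu = 60 / avg_service_time = 60 / 6.13 = 9.79 per hour

9.79 per hour


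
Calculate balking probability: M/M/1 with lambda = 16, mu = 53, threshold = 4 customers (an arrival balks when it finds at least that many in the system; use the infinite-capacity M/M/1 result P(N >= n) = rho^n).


P(N >= 4) = rho^4 = (16/53)^4 = 0.0083

0.0083


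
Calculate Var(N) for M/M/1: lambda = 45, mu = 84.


rho = 45/84; Var(N) = rho/(1-rho)^2 = 2.49

2.49


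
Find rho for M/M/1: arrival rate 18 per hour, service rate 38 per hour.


rho = lambda/mu = 18/38 = 0.4737

0.4737


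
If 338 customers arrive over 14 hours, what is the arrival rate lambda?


lambda = total arrivals / time = 338 / 14 = 24.14 per hour

24.14 per hour


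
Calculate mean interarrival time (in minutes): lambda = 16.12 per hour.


Mean interarrival time = 60/lambda = 60/16.12 = 3.72 minutes

3.72 minutes


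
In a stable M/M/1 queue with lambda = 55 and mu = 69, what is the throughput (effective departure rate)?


For a stable queue (lambda < mu), throughput = lambda = 55 per hour

55 per hour


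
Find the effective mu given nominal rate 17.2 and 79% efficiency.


Effective rate = mu * efficiency = 17.2 * 0.79 = 13.59 per hour

13.59 per hour


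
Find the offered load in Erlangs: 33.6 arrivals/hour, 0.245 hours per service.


Offered load a = lambda * E[S] = 33.6 * 0.245 = 8.23 Erlangs

8.23 Erlangs


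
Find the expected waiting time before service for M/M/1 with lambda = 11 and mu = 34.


rho = 11/34; Wq = rho/(mu - lambda) = 0.0141 hours

0.0141 hours


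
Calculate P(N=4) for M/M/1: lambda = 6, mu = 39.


rho = 6/39; P(n) = (1-rho)*rho^n = (1-6/39)*(6/39)^4 = 0.0005

0.0005


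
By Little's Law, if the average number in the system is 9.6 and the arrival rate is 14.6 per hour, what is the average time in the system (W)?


W = L / lambda = 9.6 / 14.6 = 0.6575 hours

0.6575 hours


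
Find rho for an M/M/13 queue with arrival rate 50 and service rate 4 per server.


rho = lambda/(c*mu) = 50/(13*4) = 0.9615

0.9615


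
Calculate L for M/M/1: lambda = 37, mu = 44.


rho = 37/44; L = rho/(1-rho) = 5.29

5.29


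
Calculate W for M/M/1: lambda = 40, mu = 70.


W = 1/(mu - lambda) = 1/(70 - 40) = 0.0333 hours

0.0333 hours


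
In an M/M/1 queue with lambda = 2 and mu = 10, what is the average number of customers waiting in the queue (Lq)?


rho = 2/10; Lq = rho^2/(1-rho) = 0.05

0.05


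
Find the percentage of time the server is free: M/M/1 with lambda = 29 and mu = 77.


Idle fraction = (1 - rho) * 100 = (1 - 29/77) * 100 = 62.3%

62.3%


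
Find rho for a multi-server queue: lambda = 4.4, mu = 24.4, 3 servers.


rho = lambda / (c * mu) = 4.4 / (3 * 24.4) = 0.0601

0.0601


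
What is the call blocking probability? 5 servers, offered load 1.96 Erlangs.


B(N,A) = (A^N/N!) / sum(A^k/k!, k=0..N) with N=5, A=1.96 = 0.0345

0.0345


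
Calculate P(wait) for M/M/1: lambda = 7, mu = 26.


P(wait) = rho = lambda/mu = 7/26 = 0.2692

0.2692


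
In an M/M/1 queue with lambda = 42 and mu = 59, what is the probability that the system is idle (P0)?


P0 = 1 - rho = 1 - 42/59 = 0.2881

0.2881


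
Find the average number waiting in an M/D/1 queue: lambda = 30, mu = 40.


M/D/1: Lq = rho^2 / (2*(1-rho)) where rho = 30/40; Lq = 1.13

1.13


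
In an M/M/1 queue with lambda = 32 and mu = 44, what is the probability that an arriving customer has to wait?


P(wait) = rho = lambda/mu = 32/44 = 0.7273

0.7273


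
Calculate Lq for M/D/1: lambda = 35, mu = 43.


M/D/1: Lq = rho^2 / (2*(1-rho)) where rho = 35/43; Lq = 1.78

1.78


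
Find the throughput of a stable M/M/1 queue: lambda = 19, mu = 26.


For a stable queue (lambda < mu), throughput = lambda = 19 per hour

19 per hour


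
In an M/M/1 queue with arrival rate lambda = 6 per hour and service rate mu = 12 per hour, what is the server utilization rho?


rho = lambda/mu = 6/12 = 0.5

0.5


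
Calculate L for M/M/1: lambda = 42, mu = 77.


rho = 42/77; L = rho/(1-rho) = 1.2

1.2


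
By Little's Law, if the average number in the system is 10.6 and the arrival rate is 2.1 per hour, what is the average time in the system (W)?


W = L / lambda = 10.6 / 2.1 = 5.0476 hours

5.0476 hours


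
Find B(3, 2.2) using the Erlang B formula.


B(N,A) = (A^N/N!) / sum(A^k/k!, k=0..N) with N=3, A=2.2 = 0.24

0.24


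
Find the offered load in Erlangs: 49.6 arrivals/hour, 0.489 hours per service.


Offered load a = lambda * E[S] = 49.6 * 0.489 = 24.25 Erlangs

24.25 Erlangs


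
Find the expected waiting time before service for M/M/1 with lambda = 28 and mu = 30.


rho = 28/30; Wq = rho/(mu - lambda) = 0.4667 hours

0.4667 hours


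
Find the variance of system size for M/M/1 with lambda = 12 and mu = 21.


rho = 12/21; Var(N) = rho/(1-rho)^2 = 3.11

3.11


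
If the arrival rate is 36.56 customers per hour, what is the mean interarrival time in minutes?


Mean interarrival time = 60/lambda = 60/36.56 = 1.64 minutes

1.64 minutes


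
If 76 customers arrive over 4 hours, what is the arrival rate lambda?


lambda = total arrivals / time = 76 / 4 = 19.0 per hour

19.0 per hour


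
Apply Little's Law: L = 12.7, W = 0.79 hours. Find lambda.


lambda = L / W = 12.7 / 0.79 = 16.08 per hour

16.08 per hour


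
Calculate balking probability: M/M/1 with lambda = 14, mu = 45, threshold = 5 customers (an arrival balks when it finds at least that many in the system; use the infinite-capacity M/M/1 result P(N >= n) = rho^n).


P(N >= 5) = rho^5 = (14/45)^5 = 0.0029

0.0029


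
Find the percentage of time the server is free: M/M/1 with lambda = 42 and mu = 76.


Idle fraction = (1 - rho) * 100 = (1 - 42/76) * 100 = 44.7%

44.7%


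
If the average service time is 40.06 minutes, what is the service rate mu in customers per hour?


mu = 60 / avg_service_time = 60 / 40.06 = 1.5 per hour

1.5 per hour


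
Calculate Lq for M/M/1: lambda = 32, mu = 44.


rho = 32/44; Lq = rho^2/(1-rho) = 1.94

1.94


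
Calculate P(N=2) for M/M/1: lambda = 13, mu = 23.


rho = 13/23; P(n) = (1-rho)*rho^n = (1-13/23)*(13/23)^2 = 0.1389

0.1389


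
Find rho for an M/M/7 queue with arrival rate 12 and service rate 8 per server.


rho = lambda/(c*mu) = 12/(7*8) = 0.2143

0.2143


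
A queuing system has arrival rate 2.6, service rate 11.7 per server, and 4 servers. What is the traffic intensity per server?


rho = lambda / (c * mu) = 2.6 / (4 * 11.7) = 0.0556

0.0556


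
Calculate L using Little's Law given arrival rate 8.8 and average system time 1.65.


L = lambda * W = 8.8 * 1.65 = 14.52

14.52


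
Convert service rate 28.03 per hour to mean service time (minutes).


Mean service time = 60/mu = 60/28.03 = 2.14 minutes

2.14 minutes


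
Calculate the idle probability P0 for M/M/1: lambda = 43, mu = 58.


P0 = 1 - rho = 1 - 43/58 = 0.2586

0.2586


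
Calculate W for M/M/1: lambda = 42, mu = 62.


W = 1/(mu - lambda) = 1/(62 - 42) = 0.05 hours

0.05 hours


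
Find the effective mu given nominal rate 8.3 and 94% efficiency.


Effective rate = mu * efficiency = 8.3 * 0.94 = 7.8 per hour

7.8 per hour


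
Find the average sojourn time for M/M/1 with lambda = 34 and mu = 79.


W = 1/(mu - lambda) = 1/(79 - 34) = 0.0222 hours

0.0222 hours


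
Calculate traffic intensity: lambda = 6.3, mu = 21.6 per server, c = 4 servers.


rho = lambda / (c * mu) = 6.3 / (4 * 21.6) = 0.0729

0.0729


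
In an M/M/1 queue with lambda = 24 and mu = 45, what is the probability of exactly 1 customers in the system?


rho = 24/45; P(n) = (1-rho)*rho^n = (1-24/45)*(24/45)^1 = 0.2489

0.2489


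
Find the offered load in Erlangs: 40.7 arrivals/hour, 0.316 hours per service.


Offered load a = lambda * E[S] = 40.7 * 0.316 = 12.86 Erlangs

12.86 Erlangs


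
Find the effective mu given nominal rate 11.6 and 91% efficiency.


Effective rate = mu * efficiency = 11.6 * 0.91 = 10.56 per hour

10.56 per hour


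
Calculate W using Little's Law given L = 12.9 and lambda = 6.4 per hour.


W = L / lambda = 12.9 / 6.4 = 2.0156 hours

2.0156 hours


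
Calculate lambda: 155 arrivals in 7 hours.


lambda = total arrivals / time = 155 / 7 = 22.14 per hour

22.14 per hour


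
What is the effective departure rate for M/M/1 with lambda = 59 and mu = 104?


For a stable queue (lambda < mu), throughput = lambda = 59 per hour

59 per hour


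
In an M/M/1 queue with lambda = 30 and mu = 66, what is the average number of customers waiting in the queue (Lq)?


rho = 30/66; Lq = rho^2/(1-rho) = 0.38

0.38


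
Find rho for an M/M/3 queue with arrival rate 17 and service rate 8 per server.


rho = lambda/(c*mu) = 17/(3*8) = 0.7083

0.7083


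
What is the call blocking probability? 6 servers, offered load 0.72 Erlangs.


B(N,A) = (A^N/N!) / sum(A^k/k!, k=0..N) with N=6, A=0.72 = 0.0001

0.0001


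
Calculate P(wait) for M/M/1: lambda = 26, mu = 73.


P(wait) = rho = lambda/mu = 26/73 = 0.3562

0.3562


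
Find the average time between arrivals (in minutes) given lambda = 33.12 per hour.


Mean interarrival time = 60/lambda = 60/33.12 = 1.81 minutes

1.81 minutes


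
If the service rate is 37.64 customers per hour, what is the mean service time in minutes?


Mean service time = 60/mu = 60/37.64 = 1.59 minutes

1.59 minutes


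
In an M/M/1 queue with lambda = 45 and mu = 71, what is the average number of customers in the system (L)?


rho = 45/71; L = rho/(1-rho) = 1.73

1.73


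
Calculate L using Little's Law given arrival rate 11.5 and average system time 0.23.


L = lambda * W = 11.5 * 0.23 = 2.65

2.65


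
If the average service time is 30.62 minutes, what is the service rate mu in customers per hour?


mu = 60 / avg_service_time = 60 / 30.62 = 1.96 per hour

1.96 per hour


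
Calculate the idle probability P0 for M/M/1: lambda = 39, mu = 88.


P0 = 1 - rho = 1 - 39/88 = 0.5568

0.5568


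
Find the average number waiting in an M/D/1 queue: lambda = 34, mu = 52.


M/D/1: Lq = rho^2 / (2*(1-rho)) where rho = 34/52; Lq = 0.62

0.62


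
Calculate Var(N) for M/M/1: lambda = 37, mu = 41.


rho = 37/41; Var(N) = rho/(1-rho)^2 = 94.81

94.81


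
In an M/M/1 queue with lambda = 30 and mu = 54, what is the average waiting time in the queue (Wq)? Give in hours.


rho = 30/54; Wq = rho/(mu - lambda) = 0.0231 hours

0.0231 hours


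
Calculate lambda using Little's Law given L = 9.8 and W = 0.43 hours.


lambda = L / W = 9.8 / 0.43 = 22.79 per hour

22.79 per hour


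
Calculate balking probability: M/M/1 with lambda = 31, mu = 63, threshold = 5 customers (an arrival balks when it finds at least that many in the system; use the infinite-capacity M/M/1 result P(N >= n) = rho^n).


P(N >= 5) = rho^5 = (31/63)^5 = 0.0288

0.0288


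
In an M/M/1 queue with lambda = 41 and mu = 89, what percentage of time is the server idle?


Idle fraction = (1 - rho) * 100 = (1 - 41/89) * 100 = 53.9%

53.9%


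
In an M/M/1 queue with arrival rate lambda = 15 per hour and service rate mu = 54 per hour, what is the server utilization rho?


rho = lambda/mu = 15/54 = 0.2778

0.2778


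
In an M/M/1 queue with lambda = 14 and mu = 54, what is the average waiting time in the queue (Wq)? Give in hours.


rho = 14/54; Wq = rho/(mu - lambda) = 0.0065 hours

0.0065 hours


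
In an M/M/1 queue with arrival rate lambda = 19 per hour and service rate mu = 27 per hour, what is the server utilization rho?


rho = lambda/mu = 19/27 = 0.7037

0.7037


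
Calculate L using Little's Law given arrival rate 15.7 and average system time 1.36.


L = lambda * W = 15.7 * 1.36 = 21.35

21.35


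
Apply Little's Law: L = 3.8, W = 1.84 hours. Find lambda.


lambda = L / W = 3.8 / 1.84 = 2.07 per hour

2.07 per hour


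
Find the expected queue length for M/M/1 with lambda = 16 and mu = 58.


rho = 16/58; Lq = rho^2/(1-rho) = 0.11

0.11


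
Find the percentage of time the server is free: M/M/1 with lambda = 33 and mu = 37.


Idle fraction = (1 - rho) * 100 = (1 - 33/37) * 100 = 10.8%

10.8%


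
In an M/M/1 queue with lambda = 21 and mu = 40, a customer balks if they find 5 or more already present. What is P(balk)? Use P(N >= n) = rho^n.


P(N >= 5) = rho^5 = (21/40)^5 = 0.0399

0.0399


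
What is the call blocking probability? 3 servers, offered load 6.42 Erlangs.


B(N,A) = (A^N/N!) / sum(A^k/k!, k=0..N) with N=3, A=6.42 = 0.6114

0.6114


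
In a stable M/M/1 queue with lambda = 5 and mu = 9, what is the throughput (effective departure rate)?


For a stable queue (lambda < mu), throughput = lambda = 5 per hour

5 per hour


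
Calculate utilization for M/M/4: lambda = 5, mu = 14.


rho = lambda/(c*mu) = 5/(4*14) = 0.0893

0.0893


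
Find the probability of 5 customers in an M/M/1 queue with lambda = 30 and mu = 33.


rho = 30/33; P(n) = (1-rho)*rho^n = (1-30/33)*(30/33)^5 = 0.0564

0.0564


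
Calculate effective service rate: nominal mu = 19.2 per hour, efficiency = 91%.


Effective rate = mu * efficiency = 19.2 * 0.91 = 17.47 per hour

17.47 per hour


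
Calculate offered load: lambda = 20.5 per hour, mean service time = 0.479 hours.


Offered load a = lambda * E[S] = 20.5 * 0.479 = 9.82 Erlangs

9.82 Erlangs


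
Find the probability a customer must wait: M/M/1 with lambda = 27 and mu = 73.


P(wait) = rho = lambda/mu = 27/73 = 0.3699

0.3699


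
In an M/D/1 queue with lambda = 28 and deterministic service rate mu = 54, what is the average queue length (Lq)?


M/D/1: Lq = rho^2 / (2*(1-rho)) where rho = 28/54; Lq = 0.28

0.28


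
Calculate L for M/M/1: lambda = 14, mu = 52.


rho = 14/52; L = rho/(1-rho) = 0.37

0.37


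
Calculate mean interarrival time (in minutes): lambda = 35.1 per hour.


Mean interarrival time = 60/lambda = 60/35.1 = 1.71 minutes

1.71 minutes


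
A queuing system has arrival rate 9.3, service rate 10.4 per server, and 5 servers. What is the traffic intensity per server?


rho = lambda / (c * mu) = 9.3 / (5 * 10.4) = 0.1788

0.1788


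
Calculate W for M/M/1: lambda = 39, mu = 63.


W = 1/(mu - lambda) = 1/(63 - 39) = 0.0417 hours

0.0417 hours


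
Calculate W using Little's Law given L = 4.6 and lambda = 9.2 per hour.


W = L / lambda = 4.6 / 9.2 = 0.5 hours

0.5 hours


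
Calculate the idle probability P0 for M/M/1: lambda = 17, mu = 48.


P0 = 1 - rho = 1 - 17/48 = 0.6458

0.6458


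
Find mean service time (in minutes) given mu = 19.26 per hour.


Mean service time = 60/mu = 60/19.26 = 3.12 minutes

3.12 minutes


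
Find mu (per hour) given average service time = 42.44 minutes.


mu = 60 / avg_service_time = 60 / 42.44 = 1.41 per hour

1.41 per hour


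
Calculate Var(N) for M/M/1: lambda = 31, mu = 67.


rho = 31/67; Var(N) = rho/(1-rho)^2 = 1.6

1.6


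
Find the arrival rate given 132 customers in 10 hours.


lambda = total arrivals / time = 132 / 10 = 13.2 per hour

13.2 per hour


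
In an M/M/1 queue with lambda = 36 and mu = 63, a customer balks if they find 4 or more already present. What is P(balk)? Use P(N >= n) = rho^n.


P(N >= 4) = rho^4 = (36/63)^4 = 0.1066

0.1066


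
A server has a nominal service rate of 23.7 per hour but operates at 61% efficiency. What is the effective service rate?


Effective rate = mu * efficiency = 23.7 * 0.61 = 14.46 per hour

14.46 per hour


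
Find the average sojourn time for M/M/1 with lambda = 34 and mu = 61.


W = 1/(mu - lambda) = 1/(61 - 34) = 0.037 hours

0.037 hours


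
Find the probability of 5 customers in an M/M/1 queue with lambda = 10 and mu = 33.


rho = 10/33; P(n) = (1-rho)*rho^n = (1-10/33)*(10/33)^5 = 0.0018

0.0018


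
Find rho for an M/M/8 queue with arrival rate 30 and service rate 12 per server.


rho = lambda/(c*mu) = 30/(8*12) = 0.3125

0.3125


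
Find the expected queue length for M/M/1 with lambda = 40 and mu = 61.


rho = 40/61; Lq = rho^2/(1-rho) = 1.25

1.25


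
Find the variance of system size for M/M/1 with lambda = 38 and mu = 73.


rho = 38/73; Var(N) = rho/(1-rho)^2 = 2.26

2.26


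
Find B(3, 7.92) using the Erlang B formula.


B(N,A) = (A^N/N!) / sum(A^k/k!, k=0..N) with N=3, A=7.92 = 0.6727

0.6727


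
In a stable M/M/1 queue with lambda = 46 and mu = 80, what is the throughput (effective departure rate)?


For a stable queue (lambda < mu), throughput = lambda = 46 per hour

46 per hour


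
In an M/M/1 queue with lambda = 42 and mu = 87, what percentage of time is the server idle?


Idle fraction = (1 - rho) * 100 = (1 - 42/87) * 100 = 51.7%

51.7%


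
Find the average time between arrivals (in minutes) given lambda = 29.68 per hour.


Mean interarrival time = 60/lambda = 60/29.68 = 2.02 minutes

2.02 minutes


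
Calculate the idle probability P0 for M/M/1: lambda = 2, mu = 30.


P0 = 1 - rho = 1 - 2/30 = 0.9333

0.9333


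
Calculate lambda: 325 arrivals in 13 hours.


lambda = total arrivals / time = 325 / 13 = 25.0 per hour

25.0 per hour


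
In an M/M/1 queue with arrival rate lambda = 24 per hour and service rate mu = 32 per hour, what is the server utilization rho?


rho = lambda/mu = 24/32 = 0.75

0.75


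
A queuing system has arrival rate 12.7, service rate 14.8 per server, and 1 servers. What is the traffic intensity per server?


rho = lambda / (c * mu) = 12.7 / (1 * 14.8) = 0.8581

0.8581


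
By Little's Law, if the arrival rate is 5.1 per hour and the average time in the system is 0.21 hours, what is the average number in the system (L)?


L = lambda * W = 5.1 * 0.21 = 1.07

1.07


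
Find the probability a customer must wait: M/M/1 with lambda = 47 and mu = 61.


P(wait) = rho = lambda/mu = 47/61 = 0.7705

0.7705


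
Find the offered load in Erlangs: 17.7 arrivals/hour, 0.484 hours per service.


Offered load a = lambda * E[S] = 17.7 * 0.484 = 8.57 Erlangs

8.57 Erlangs


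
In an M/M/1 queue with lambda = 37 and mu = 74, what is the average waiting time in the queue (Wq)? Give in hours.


rho = 37/74; Wq = rho/(mu - lambda) = 0.0135 hours

0.0135 hours


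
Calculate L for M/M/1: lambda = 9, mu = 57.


rho = 9/57; L = rho/(1-rho) = 0.19

0.19


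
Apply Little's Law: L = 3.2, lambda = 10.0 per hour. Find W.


W = L / lambda = 3.2 / 10.0 = 0.32 hours

0.32 hours


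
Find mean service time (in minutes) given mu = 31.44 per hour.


Mean service time = 60/mu = 60/31.44 = 1.91 minutes

1.91 minutes


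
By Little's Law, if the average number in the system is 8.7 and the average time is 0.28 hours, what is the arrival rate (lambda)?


lambda = L / W = 8.7 / 0.28 = 31.07 per hour

31.07 per hour


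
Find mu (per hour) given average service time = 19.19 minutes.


mu = 60 / avg_service_time = 60 / 19.19 = 3.13 per hour

3.13 per hour


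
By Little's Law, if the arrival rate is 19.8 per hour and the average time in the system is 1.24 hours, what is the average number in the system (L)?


L = lambda * W = 19.8 * 1.24 = 24.55

24.55


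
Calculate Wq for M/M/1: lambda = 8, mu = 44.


rho = 8/44; Wq = rho/(mu - lambda) = 0.0051 hours

0.0051 hours


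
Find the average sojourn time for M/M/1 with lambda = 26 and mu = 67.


W = 1/(mu - lambda) = 1/(67 - 26) = 0.0244 hours

0.0244 hours


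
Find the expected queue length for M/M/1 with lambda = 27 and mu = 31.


rho = 27/31; Lq = rho^2/(1-rho) = 5.88

5.88


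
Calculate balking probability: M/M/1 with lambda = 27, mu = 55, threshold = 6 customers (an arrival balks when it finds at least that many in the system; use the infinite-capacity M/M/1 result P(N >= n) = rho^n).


P(N >= 6) = rho^6 = (27/55)^6 = 0.014

0.014


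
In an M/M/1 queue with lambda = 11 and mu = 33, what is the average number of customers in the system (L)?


rho = 11/33; L = rho/(1-rho) = 0.5

0.5


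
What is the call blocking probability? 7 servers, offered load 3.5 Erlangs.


B(N,A) = (A^N/N!) / sum(A^k/k!, k=0..N) with N=7, A=3.5 = 0.0396

0.0396
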